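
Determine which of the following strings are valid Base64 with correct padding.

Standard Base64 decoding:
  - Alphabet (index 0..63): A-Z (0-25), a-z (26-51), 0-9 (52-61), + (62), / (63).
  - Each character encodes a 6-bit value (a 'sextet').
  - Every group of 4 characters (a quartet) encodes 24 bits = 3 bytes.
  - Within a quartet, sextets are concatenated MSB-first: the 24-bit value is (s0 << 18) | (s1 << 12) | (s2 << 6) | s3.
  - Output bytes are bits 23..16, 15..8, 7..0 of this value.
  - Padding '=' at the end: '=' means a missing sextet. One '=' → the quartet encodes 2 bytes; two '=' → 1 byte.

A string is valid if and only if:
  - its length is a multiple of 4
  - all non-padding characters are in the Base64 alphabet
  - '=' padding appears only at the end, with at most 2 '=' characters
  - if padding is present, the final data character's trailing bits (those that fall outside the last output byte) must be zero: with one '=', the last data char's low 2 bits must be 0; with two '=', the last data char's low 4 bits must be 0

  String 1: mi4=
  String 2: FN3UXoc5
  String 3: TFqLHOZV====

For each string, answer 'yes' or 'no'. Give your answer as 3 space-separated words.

Answer: yes yes no

Derivation:
String 1: 'mi4=' → valid
String 2: 'FN3UXoc5' → valid
String 3: 'TFqLHOZV====' → invalid (4 pad chars (max 2))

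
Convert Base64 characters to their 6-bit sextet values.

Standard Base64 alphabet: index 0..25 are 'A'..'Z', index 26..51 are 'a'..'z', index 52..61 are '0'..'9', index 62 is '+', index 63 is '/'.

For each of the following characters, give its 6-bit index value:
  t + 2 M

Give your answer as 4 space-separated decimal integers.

Answer: 45 62 54 12

Derivation:
't': a..z range, 26 + ord('t') − ord('a') = 45
'+': index 62
'2': 0..9 range, 52 + ord('2') − ord('0') = 54
'M': A..Z range, ord('M') − ord('A') = 12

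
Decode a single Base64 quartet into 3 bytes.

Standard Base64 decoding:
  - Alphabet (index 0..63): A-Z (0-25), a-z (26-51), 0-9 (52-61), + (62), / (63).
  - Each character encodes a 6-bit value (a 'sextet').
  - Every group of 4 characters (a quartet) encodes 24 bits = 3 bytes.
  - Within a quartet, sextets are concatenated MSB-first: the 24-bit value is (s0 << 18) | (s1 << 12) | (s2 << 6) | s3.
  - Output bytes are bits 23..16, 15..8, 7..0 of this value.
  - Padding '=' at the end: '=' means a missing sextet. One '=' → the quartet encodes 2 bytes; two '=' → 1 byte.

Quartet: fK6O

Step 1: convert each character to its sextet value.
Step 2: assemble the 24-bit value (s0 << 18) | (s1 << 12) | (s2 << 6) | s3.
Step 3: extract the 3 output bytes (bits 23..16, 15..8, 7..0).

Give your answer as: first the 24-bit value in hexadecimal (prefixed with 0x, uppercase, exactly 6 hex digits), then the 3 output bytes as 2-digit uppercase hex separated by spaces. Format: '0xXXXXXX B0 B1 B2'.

Sextets: f=31, K=10, 6=58, O=14
24-bit: (31<<18) | (10<<12) | (58<<6) | 14
      = 0x7C0000 | 0x00A000 | 0x000E80 | 0x00000E
      = 0x7CAE8E
Bytes: (v>>16)&0xFF=7C, (v>>8)&0xFF=AE, v&0xFF=8E

Answer: 0x7CAE8E 7C AE 8E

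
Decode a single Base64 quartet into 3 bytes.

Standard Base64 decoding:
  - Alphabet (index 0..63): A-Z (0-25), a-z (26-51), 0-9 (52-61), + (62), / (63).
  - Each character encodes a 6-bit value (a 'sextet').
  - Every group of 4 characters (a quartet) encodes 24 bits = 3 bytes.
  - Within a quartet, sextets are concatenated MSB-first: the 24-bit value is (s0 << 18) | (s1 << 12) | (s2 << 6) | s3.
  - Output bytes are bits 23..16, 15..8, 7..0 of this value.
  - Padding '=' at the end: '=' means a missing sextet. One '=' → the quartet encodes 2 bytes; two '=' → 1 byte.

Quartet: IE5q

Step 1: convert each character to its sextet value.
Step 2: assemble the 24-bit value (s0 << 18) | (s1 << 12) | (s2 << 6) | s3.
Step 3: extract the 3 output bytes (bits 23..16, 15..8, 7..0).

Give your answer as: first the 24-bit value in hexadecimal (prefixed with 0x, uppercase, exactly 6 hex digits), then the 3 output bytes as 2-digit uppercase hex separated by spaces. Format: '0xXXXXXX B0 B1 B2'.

Sextets: I=8, E=4, 5=57, q=42
24-bit: (8<<18) | (4<<12) | (57<<6) | 42
      = 0x200000 | 0x004000 | 0x000E40 | 0x00002A
      = 0x204E6A
Bytes: (v>>16)&0xFF=20, (v>>8)&0xFF=4E, v&0xFF=6A

Answer: 0x204E6A 20 4E 6A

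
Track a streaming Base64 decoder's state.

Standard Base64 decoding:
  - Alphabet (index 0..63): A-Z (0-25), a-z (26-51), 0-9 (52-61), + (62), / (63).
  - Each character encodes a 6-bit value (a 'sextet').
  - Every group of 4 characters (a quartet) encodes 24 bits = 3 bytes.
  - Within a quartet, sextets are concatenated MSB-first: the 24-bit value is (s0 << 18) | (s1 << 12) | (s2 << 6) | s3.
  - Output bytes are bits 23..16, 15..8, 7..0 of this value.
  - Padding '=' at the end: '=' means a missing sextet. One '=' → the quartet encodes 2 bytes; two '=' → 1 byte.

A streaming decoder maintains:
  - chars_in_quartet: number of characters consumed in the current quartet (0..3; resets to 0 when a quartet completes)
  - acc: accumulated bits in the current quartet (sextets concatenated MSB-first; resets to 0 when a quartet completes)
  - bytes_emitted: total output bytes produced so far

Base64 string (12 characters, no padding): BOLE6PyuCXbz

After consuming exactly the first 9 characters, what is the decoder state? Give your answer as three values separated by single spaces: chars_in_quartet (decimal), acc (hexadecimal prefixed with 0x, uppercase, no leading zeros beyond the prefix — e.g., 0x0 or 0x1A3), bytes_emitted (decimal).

After char 0 ('B'=1): chars_in_quartet=1 acc=0x1 bytes_emitted=0
After char 1 ('O'=14): chars_in_quartet=2 acc=0x4E bytes_emitted=0
After char 2 ('L'=11): chars_in_quartet=3 acc=0x138B bytes_emitted=0
After char 3 ('E'=4): chars_in_quartet=4 acc=0x4E2C4 -> emit 04 E2 C4, reset; bytes_emitted=3
After char 4 ('6'=58): chars_in_quartet=1 acc=0x3A bytes_emitted=3
After char 5 ('P'=15): chars_in_quartet=2 acc=0xE8F bytes_emitted=3
After char 6 ('y'=50): chars_in_quartet=3 acc=0x3A3F2 bytes_emitted=3
After char 7 ('u'=46): chars_in_quartet=4 acc=0xE8FCAE -> emit E8 FC AE, reset; bytes_emitted=6
After char 8 ('C'=2): chars_in_quartet=1 acc=0x2 bytes_emitted=6

Answer: 1 0x2 6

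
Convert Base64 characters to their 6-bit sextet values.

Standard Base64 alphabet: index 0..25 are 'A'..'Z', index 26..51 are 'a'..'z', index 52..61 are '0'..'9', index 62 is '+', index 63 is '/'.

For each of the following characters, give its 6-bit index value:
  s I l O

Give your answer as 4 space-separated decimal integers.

's': a..z range, 26 + ord('s') − ord('a') = 44
'I': A..Z range, ord('I') − ord('A') = 8
'l': a..z range, 26 + ord('l') − ord('a') = 37
'O': A..Z range, ord('O') − ord('A') = 14

Answer: 44 8 37 14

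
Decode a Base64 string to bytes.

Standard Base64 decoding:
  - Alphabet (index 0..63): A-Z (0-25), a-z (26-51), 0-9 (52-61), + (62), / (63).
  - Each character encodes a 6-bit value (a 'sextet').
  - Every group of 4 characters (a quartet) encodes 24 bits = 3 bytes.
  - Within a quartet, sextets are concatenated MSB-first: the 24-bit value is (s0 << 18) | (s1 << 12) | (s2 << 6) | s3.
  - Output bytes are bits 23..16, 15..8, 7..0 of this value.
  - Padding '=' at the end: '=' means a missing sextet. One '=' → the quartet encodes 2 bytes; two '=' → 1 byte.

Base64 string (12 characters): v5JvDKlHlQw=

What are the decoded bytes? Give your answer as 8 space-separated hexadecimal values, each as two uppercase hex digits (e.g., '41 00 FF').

Answer: BF 92 6F 0C A9 47 95 0C

Derivation:
After char 0 ('v'=47): chars_in_quartet=1 acc=0x2F bytes_emitted=0
After char 1 ('5'=57): chars_in_quartet=2 acc=0xBF9 bytes_emitted=0
After char 2 ('J'=9): chars_in_quartet=3 acc=0x2FE49 bytes_emitted=0
After char 3 ('v'=47): chars_in_quartet=4 acc=0xBF926F -> emit BF 92 6F, reset; bytes_emitted=3
After char 4 ('D'=3): chars_in_quartet=1 acc=0x3 bytes_emitted=3
After char 5 ('K'=10): chars_in_quartet=2 acc=0xCA bytes_emitted=3
After char 6 ('l'=37): chars_in_quartet=3 acc=0x32A5 bytes_emitted=3
After char 7 ('H'=7): chars_in_quartet=4 acc=0xCA947 -> emit 0C A9 47, reset; bytes_emitted=6
After char 8 ('l'=37): chars_in_quartet=1 acc=0x25 bytes_emitted=6
After char 9 ('Q'=16): chars_in_quartet=2 acc=0x950 bytes_emitted=6
After char 10 ('w'=48): chars_in_quartet=3 acc=0x25430 bytes_emitted=6
Padding '=': partial quartet acc=0x25430 -> emit 95 0C; bytes_emitted=8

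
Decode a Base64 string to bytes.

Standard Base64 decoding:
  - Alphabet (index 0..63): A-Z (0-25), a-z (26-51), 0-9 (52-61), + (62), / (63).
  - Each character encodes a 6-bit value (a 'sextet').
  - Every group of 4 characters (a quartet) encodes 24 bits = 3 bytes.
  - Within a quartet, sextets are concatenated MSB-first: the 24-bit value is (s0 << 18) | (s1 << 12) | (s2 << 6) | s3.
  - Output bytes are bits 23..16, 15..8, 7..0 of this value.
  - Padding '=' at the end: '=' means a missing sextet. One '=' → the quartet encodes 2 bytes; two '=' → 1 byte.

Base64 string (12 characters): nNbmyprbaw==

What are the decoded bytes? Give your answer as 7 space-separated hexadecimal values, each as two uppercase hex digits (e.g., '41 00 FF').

After char 0 ('n'=39): chars_in_quartet=1 acc=0x27 bytes_emitted=0
After char 1 ('N'=13): chars_in_quartet=2 acc=0x9CD bytes_emitted=0
After char 2 ('b'=27): chars_in_quartet=3 acc=0x2735B bytes_emitted=0
After char 3 ('m'=38): chars_in_quartet=4 acc=0x9CD6E6 -> emit 9C D6 E6, reset; bytes_emitted=3
After char 4 ('y'=50): chars_in_quartet=1 acc=0x32 bytes_emitted=3
After char 5 ('p'=41): chars_in_quartet=2 acc=0xCA9 bytes_emitted=3
After char 6 ('r'=43): chars_in_quartet=3 acc=0x32A6B bytes_emitted=3
After char 7 ('b'=27): chars_in_quartet=4 acc=0xCA9ADB -> emit CA 9A DB, reset; bytes_emitted=6
After char 8 ('a'=26): chars_in_quartet=1 acc=0x1A bytes_emitted=6
After char 9 ('w'=48): chars_in_quartet=2 acc=0x6B0 bytes_emitted=6
Padding '==': partial quartet acc=0x6B0 -> emit 6B; bytes_emitted=7

Answer: 9C D6 E6 CA 9A DB 6B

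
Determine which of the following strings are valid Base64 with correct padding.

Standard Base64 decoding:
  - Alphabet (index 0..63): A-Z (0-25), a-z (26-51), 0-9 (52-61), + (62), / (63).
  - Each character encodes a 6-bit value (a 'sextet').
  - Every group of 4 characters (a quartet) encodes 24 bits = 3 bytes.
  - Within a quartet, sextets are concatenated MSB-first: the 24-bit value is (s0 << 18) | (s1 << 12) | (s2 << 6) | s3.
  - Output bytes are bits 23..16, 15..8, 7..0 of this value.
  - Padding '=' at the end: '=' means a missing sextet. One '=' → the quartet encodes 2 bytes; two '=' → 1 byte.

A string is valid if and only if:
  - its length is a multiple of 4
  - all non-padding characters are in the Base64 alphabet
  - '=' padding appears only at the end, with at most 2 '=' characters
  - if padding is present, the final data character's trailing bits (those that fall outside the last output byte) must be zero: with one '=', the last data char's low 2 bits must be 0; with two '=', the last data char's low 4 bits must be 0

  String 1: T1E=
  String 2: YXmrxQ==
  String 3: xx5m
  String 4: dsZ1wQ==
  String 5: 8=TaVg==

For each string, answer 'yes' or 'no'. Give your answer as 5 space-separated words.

Answer: yes yes yes yes no

Derivation:
String 1: 'T1E=' → valid
String 2: 'YXmrxQ==' → valid
String 3: 'xx5m' → valid
String 4: 'dsZ1wQ==' → valid
String 5: '8=TaVg==' → invalid (bad char(s): ['=']; '=' in middle)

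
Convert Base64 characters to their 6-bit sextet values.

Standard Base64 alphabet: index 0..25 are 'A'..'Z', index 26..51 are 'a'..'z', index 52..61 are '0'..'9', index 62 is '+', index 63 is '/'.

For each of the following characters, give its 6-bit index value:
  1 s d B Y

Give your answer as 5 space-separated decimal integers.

'1': 0..9 range, 52 + ord('1') − ord('0') = 53
's': a..z range, 26 + ord('s') − ord('a') = 44
'd': a..z range, 26 + ord('d') − ord('a') = 29
'B': A..Z range, ord('B') − ord('A') = 1
'Y': A..Z range, ord('Y') − ord('A') = 24

Answer: 53 44 29 1 24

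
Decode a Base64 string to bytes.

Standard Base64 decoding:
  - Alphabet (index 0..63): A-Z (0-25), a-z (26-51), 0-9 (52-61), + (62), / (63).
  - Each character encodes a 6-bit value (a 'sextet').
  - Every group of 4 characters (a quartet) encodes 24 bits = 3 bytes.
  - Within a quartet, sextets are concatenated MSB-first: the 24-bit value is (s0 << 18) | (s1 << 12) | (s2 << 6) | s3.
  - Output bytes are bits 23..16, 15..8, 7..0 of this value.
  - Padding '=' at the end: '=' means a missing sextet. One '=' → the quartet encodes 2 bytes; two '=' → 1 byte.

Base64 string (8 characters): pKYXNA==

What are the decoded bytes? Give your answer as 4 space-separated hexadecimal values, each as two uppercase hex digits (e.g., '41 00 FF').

Answer: A4 A6 17 34

Derivation:
After char 0 ('p'=41): chars_in_quartet=1 acc=0x29 bytes_emitted=0
After char 1 ('K'=10): chars_in_quartet=2 acc=0xA4A bytes_emitted=0
After char 2 ('Y'=24): chars_in_quartet=3 acc=0x29298 bytes_emitted=0
After char 3 ('X'=23): chars_in_quartet=4 acc=0xA4A617 -> emit A4 A6 17, reset; bytes_emitted=3
After char 4 ('N'=13): chars_in_quartet=1 acc=0xD bytes_emitted=3
After char 5 ('A'=0): chars_in_quartet=2 acc=0x340 bytes_emitted=3
Padding '==': partial quartet acc=0x340 -> emit 34; bytes_emitted=4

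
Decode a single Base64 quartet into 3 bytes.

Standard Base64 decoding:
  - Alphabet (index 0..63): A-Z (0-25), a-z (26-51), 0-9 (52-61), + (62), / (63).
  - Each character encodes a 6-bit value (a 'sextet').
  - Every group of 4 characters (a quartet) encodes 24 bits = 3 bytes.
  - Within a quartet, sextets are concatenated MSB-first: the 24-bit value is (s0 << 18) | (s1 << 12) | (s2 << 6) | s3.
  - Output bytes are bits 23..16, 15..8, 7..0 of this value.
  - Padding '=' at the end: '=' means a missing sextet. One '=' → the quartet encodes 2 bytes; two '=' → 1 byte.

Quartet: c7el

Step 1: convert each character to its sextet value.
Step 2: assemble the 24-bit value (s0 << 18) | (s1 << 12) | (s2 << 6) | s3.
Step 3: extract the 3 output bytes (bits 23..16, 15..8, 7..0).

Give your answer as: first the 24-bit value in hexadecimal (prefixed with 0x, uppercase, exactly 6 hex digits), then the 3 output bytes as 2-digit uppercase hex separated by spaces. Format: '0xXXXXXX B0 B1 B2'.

Sextets: c=28, 7=59, e=30, l=37
24-bit: (28<<18) | (59<<12) | (30<<6) | 37
      = 0x700000 | 0x03B000 | 0x000780 | 0x000025
      = 0x73B7A5
Bytes: (v>>16)&0xFF=73, (v>>8)&0xFF=B7, v&0xFF=A5

Answer: 0x73B7A5 73 B7 A5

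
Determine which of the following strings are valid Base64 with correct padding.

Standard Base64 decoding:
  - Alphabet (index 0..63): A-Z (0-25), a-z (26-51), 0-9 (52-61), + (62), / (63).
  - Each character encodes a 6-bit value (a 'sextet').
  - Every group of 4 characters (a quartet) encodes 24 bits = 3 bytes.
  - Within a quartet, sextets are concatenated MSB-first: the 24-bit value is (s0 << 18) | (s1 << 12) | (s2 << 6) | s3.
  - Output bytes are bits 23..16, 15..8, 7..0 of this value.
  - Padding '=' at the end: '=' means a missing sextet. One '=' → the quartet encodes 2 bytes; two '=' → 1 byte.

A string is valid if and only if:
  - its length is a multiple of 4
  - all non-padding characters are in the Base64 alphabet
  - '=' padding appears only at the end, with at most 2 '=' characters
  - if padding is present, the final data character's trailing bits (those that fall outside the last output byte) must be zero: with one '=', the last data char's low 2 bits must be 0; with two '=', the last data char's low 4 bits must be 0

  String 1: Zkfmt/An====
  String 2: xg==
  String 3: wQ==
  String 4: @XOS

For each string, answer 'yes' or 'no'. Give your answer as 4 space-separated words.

Answer: no yes yes no

Derivation:
String 1: 'Zkfmt/An====' → invalid (4 pad chars (max 2))
String 2: 'xg==' → valid
String 3: 'wQ==' → valid
String 4: '@XOS' → invalid (bad char(s): ['@'])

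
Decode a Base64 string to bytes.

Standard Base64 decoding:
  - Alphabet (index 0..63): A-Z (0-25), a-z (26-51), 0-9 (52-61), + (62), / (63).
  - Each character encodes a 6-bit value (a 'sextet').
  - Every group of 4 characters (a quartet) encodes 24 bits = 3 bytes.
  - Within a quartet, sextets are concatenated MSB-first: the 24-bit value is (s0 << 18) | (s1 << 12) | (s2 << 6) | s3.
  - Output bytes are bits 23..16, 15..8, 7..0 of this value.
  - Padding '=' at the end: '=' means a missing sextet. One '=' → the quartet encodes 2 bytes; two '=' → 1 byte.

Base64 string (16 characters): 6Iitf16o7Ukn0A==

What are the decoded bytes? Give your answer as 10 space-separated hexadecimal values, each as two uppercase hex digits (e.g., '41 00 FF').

Answer: E8 88 AD 7F 5E A8 ED 49 27 D0

Derivation:
After char 0 ('6'=58): chars_in_quartet=1 acc=0x3A bytes_emitted=0
After char 1 ('I'=8): chars_in_quartet=2 acc=0xE88 bytes_emitted=0
After char 2 ('i'=34): chars_in_quartet=3 acc=0x3A222 bytes_emitted=0
After char 3 ('t'=45): chars_in_quartet=4 acc=0xE888AD -> emit E8 88 AD, reset; bytes_emitted=3
After char 4 ('f'=31): chars_in_quartet=1 acc=0x1F bytes_emitted=3
After char 5 ('1'=53): chars_in_quartet=2 acc=0x7F5 bytes_emitted=3
After char 6 ('6'=58): chars_in_quartet=3 acc=0x1FD7A bytes_emitted=3
After char 7 ('o'=40): chars_in_quartet=4 acc=0x7F5EA8 -> emit 7F 5E A8, reset; bytes_emitted=6
After char 8 ('7'=59): chars_in_quartet=1 acc=0x3B bytes_emitted=6
After char 9 ('U'=20): chars_in_quartet=2 acc=0xED4 bytes_emitted=6
After char 10 ('k'=36): chars_in_quartet=3 acc=0x3B524 bytes_emitted=6
After char 11 ('n'=39): chars_in_quartet=4 acc=0xED4927 -> emit ED 49 27, reset; bytes_emitted=9
After char 12 ('0'=52): chars_in_quartet=1 acc=0x34 bytes_emitted=9
After char 13 ('A'=0): chars_in_quartet=2 acc=0xD00 bytes_emitted=9
Padding '==': partial quartet acc=0xD00 -> emit D0; bytes_emitted=10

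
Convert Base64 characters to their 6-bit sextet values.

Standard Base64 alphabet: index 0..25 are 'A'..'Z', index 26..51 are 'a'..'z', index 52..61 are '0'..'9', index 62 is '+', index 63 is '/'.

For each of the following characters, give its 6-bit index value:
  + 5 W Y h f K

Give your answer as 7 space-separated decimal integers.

'+': index 62
'5': 0..9 range, 52 + ord('5') − ord('0') = 57
'W': A..Z range, ord('W') − ord('A') = 22
'Y': A..Z range, ord('Y') − ord('A') = 24
'h': a..z range, 26 + ord('h') − ord('a') = 33
'f': a..z range, 26 + ord('f') − ord('a') = 31
'K': A..Z range, ord('K') − ord('A') = 10

Answer: 62 57 22 24 33 31 10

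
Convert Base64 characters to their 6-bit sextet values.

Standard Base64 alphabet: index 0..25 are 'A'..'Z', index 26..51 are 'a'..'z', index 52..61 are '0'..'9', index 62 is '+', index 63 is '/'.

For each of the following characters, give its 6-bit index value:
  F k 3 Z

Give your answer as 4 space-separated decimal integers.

Answer: 5 36 55 25

Derivation:
'F': A..Z range, ord('F') − ord('A') = 5
'k': a..z range, 26 + ord('k') − ord('a') = 36
'3': 0..9 range, 52 + ord('3') − ord('0') = 55
'Z': A..Z range, ord('Z') − ord('A') = 25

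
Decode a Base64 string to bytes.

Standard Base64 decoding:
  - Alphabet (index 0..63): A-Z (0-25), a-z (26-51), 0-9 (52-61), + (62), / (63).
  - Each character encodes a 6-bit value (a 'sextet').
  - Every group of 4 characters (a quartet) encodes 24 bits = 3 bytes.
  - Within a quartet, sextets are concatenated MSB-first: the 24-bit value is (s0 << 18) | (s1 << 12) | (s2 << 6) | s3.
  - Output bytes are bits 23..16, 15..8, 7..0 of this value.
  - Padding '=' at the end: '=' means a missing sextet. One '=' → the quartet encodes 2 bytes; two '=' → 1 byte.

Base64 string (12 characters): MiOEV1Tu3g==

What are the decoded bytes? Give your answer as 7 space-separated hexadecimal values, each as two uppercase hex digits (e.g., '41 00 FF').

Answer: 32 23 84 57 54 EE DE

Derivation:
After char 0 ('M'=12): chars_in_quartet=1 acc=0xC bytes_emitted=0
After char 1 ('i'=34): chars_in_quartet=2 acc=0x322 bytes_emitted=0
After char 2 ('O'=14): chars_in_quartet=3 acc=0xC88E bytes_emitted=0
After char 3 ('E'=4): chars_in_quartet=4 acc=0x322384 -> emit 32 23 84, reset; bytes_emitted=3
After char 4 ('V'=21): chars_in_quartet=1 acc=0x15 bytes_emitted=3
After char 5 ('1'=53): chars_in_quartet=2 acc=0x575 bytes_emitted=3
After char 6 ('T'=19): chars_in_quartet=3 acc=0x15D53 bytes_emitted=3
After char 7 ('u'=46): chars_in_quartet=4 acc=0x5754EE -> emit 57 54 EE, reset; bytes_emitted=6
After char 8 ('3'=55): chars_in_quartet=1 acc=0x37 bytes_emitted=6
After char 9 ('g'=32): chars_in_quartet=2 acc=0xDE0 bytes_emitted=6
Padding '==': partial quartet acc=0xDE0 -> emit DE; bytes_emitted=7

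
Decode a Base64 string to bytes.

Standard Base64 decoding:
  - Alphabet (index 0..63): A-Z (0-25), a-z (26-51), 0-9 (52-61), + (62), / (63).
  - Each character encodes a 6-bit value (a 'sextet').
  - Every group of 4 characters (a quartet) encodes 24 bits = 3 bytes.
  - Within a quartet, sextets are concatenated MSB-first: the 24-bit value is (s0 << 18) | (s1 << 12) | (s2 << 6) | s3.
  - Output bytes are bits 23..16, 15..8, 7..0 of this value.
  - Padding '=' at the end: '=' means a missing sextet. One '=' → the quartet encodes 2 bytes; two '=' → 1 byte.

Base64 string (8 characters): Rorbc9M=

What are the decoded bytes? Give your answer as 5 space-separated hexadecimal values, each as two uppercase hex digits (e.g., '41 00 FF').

Answer: 46 8A DB 73 D3

Derivation:
After char 0 ('R'=17): chars_in_quartet=1 acc=0x11 bytes_emitted=0
After char 1 ('o'=40): chars_in_quartet=2 acc=0x468 bytes_emitted=0
After char 2 ('r'=43): chars_in_quartet=3 acc=0x11A2B bytes_emitted=0
After char 3 ('b'=27): chars_in_quartet=4 acc=0x468ADB -> emit 46 8A DB, reset; bytes_emitted=3
After char 4 ('c'=28): chars_in_quartet=1 acc=0x1C bytes_emitted=3
After char 5 ('9'=61): chars_in_quartet=2 acc=0x73D bytes_emitted=3
After char 6 ('M'=12): chars_in_quartet=3 acc=0x1CF4C bytes_emitted=3
Padding '=': partial quartet acc=0x1CF4C -> emit 73 D3; bytes_emitted=5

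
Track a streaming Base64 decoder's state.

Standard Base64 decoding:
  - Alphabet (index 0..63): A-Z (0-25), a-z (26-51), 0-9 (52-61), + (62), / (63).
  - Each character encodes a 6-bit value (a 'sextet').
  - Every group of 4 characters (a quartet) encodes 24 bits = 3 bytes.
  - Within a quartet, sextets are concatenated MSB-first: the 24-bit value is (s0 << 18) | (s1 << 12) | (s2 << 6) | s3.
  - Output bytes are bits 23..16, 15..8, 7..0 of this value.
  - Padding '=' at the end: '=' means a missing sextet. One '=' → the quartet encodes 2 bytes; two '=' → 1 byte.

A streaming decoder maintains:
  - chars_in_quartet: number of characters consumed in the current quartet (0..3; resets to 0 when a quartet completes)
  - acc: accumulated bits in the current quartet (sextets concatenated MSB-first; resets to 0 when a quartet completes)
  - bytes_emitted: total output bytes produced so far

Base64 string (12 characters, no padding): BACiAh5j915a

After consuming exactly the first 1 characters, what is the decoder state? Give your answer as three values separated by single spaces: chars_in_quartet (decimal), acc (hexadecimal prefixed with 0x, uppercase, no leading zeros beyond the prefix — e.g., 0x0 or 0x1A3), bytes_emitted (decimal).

After char 0 ('B'=1): chars_in_quartet=1 acc=0x1 bytes_emitted=0

Answer: 1 0x1 0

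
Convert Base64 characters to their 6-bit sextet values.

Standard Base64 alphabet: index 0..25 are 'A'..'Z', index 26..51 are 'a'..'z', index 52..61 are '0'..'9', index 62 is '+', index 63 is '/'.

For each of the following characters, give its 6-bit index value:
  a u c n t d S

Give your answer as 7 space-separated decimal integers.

Answer: 26 46 28 39 45 29 18

Derivation:
'a': a..z range, 26 + ord('a') − ord('a') = 26
'u': a..z range, 26 + ord('u') − ord('a') = 46
'c': a..z range, 26 + ord('c') − ord('a') = 28
'n': a..z range, 26 + ord('n') − ord('a') = 39
't': a..z range, 26 + ord('t') − ord('a') = 45
'd': a..z range, 26 + ord('d') − ord('a') = 29
'S': A..Z range, ord('S') − ord('A') = 18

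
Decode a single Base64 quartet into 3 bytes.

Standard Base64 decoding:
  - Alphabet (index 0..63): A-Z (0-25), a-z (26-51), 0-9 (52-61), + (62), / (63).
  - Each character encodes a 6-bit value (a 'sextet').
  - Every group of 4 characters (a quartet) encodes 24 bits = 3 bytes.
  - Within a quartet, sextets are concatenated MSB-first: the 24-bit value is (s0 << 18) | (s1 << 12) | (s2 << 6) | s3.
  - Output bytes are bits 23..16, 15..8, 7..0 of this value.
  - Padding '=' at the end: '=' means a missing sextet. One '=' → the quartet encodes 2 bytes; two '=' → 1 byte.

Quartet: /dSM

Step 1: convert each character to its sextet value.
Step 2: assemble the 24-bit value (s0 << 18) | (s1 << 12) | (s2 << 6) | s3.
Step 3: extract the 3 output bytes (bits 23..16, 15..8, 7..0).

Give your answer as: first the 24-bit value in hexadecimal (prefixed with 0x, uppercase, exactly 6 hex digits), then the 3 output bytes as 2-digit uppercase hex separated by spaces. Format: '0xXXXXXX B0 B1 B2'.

Sextets: /=63, d=29, S=18, M=12
24-bit: (63<<18) | (29<<12) | (18<<6) | 12
      = 0xFC0000 | 0x01D000 | 0x000480 | 0x00000C
      = 0xFDD48C
Bytes: (v>>16)&0xFF=FD, (v>>8)&0xFF=D4, v&0xFF=8C

Answer: 0xFDD48C FD D4 8C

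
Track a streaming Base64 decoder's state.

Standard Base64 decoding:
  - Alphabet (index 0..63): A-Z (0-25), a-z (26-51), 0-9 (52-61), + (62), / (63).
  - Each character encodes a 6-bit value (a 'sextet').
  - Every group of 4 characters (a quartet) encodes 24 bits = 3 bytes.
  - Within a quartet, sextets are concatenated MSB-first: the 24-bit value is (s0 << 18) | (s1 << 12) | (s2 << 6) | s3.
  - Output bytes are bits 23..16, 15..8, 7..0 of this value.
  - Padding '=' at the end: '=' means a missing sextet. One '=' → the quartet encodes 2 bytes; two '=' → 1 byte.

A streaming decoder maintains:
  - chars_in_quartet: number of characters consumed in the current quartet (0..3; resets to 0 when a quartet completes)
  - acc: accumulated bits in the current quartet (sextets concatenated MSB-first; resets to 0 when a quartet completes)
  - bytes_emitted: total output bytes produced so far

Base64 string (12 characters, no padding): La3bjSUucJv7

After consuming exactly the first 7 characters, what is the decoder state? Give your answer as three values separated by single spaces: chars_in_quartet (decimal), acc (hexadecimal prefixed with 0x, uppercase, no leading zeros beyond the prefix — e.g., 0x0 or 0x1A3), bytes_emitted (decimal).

After char 0 ('L'=11): chars_in_quartet=1 acc=0xB bytes_emitted=0
After char 1 ('a'=26): chars_in_quartet=2 acc=0x2DA bytes_emitted=0
After char 2 ('3'=55): chars_in_quartet=3 acc=0xB6B7 bytes_emitted=0
After char 3 ('b'=27): chars_in_quartet=4 acc=0x2DADDB -> emit 2D AD DB, reset; bytes_emitted=3
After char 4 ('j'=35): chars_in_quartet=1 acc=0x23 bytes_emitted=3
After char 5 ('S'=18): chars_in_quartet=2 acc=0x8D2 bytes_emitted=3
After char 6 ('U'=20): chars_in_quartet=3 acc=0x23494 bytes_emitted=3

Answer: 3 0x23494 3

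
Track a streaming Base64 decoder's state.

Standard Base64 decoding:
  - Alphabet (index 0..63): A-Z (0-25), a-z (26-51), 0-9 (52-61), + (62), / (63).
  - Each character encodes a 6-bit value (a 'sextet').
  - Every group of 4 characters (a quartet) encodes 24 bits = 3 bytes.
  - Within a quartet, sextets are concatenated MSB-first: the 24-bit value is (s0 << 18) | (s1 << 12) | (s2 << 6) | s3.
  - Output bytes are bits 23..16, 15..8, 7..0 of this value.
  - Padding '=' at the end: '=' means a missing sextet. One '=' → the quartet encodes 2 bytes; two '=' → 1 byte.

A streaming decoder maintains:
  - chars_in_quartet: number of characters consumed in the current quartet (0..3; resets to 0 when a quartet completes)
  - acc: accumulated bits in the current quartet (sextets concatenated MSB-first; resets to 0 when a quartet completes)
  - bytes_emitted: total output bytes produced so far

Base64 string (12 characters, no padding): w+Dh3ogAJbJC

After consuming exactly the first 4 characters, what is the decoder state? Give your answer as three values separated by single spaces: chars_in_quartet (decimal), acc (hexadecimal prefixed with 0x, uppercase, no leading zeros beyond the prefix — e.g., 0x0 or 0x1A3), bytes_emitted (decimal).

After char 0 ('w'=48): chars_in_quartet=1 acc=0x30 bytes_emitted=0
After char 1 ('+'=62): chars_in_quartet=2 acc=0xC3E bytes_emitted=0
After char 2 ('D'=3): chars_in_quartet=3 acc=0x30F83 bytes_emitted=0
After char 3 ('h'=33): chars_in_quartet=4 acc=0xC3E0E1 -> emit C3 E0 E1, reset; bytes_emitted=3

Answer: 0 0x0 3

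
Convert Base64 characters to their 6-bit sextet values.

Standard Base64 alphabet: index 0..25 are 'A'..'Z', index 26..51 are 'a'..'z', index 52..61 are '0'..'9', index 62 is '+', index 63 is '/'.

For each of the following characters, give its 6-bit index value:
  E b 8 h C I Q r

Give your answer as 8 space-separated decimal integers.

'E': A..Z range, ord('E') − ord('A') = 4
'b': a..z range, 26 + ord('b') − ord('a') = 27
'8': 0..9 range, 52 + ord('8') − ord('0') = 60
'h': a..z range, 26 + ord('h') − ord('a') = 33
'C': A..Z range, ord('C') − ord('A') = 2
'I': A..Z range, ord('I') − ord('A') = 8
'Q': A..Z range, ord('Q') − ord('A') = 16
'r': a..z range, 26 + ord('r') − ord('a') = 43

Answer: 4 27 60 33 2 8 16 43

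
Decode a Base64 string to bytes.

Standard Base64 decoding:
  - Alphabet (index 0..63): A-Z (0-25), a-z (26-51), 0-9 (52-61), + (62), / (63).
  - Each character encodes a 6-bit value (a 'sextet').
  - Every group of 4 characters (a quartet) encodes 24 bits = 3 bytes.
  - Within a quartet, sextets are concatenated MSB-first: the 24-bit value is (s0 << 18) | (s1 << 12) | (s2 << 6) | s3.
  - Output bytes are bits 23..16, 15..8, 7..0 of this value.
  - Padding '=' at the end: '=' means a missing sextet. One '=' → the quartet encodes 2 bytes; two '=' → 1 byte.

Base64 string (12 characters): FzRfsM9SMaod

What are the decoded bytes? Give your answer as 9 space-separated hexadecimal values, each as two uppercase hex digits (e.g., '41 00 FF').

After char 0 ('F'=5): chars_in_quartet=1 acc=0x5 bytes_emitted=0
After char 1 ('z'=51): chars_in_quartet=2 acc=0x173 bytes_emitted=0
After char 2 ('R'=17): chars_in_quartet=3 acc=0x5CD1 bytes_emitted=0
After char 3 ('f'=31): chars_in_quartet=4 acc=0x17345F -> emit 17 34 5F, reset; bytes_emitted=3
After char 4 ('s'=44): chars_in_quartet=1 acc=0x2C bytes_emitted=3
After char 5 ('M'=12): chars_in_quartet=2 acc=0xB0C bytes_emitted=3
After char 6 ('9'=61): chars_in_quartet=3 acc=0x2C33D bytes_emitted=3
After char 7 ('S'=18): chars_in_quartet=4 acc=0xB0CF52 -> emit B0 CF 52, reset; bytes_emitted=6
After char 8 ('M'=12): chars_in_quartet=1 acc=0xC bytes_emitted=6
After char 9 ('a'=26): chars_in_quartet=2 acc=0x31A bytes_emitted=6
After char 10 ('o'=40): chars_in_quartet=3 acc=0xC6A8 bytes_emitted=6
After char 11 ('d'=29): chars_in_quartet=4 acc=0x31AA1D -> emit 31 AA 1D, reset; bytes_emitted=9

Answer: 17 34 5F B0 CF 52 31 AA 1D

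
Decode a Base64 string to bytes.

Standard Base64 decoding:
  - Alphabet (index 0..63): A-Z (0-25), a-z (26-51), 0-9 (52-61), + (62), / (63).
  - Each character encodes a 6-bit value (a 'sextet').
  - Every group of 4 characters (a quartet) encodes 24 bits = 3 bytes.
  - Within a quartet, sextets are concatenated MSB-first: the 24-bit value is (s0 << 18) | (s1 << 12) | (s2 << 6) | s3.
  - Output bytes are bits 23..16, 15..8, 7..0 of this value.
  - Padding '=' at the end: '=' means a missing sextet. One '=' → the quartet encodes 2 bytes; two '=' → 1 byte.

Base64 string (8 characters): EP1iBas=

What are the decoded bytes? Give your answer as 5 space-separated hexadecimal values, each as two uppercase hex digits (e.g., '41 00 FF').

Answer: 10 FD 62 05 AB

Derivation:
After char 0 ('E'=4): chars_in_quartet=1 acc=0x4 bytes_emitted=0
After char 1 ('P'=15): chars_in_quartet=2 acc=0x10F bytes_emitted=0
After char 2 ('1'=53): chars_in_quartet=3 acc=0x43F5 bytes_emitted=0
After char 3 ('i'=34): chars_in_quartet=4 acc=0x10FD62 -> emit 10 FD 62, reset; bytes_emitted=3
After char 4 ('B'=1): chars_in_quartet=1 acc=0x1 bytes_emitted=3
After char 5 ('a'=26): chars_in_quartet=2 acc=0x5A bytes_emitted=3
After char 6 ('s'=44): chars_in_quartet=3 acc=0x16AC bytes_emitted=3
Padding '=': partial quartet acc=0x16AC -> emit 05 AB; bytes_emitted=5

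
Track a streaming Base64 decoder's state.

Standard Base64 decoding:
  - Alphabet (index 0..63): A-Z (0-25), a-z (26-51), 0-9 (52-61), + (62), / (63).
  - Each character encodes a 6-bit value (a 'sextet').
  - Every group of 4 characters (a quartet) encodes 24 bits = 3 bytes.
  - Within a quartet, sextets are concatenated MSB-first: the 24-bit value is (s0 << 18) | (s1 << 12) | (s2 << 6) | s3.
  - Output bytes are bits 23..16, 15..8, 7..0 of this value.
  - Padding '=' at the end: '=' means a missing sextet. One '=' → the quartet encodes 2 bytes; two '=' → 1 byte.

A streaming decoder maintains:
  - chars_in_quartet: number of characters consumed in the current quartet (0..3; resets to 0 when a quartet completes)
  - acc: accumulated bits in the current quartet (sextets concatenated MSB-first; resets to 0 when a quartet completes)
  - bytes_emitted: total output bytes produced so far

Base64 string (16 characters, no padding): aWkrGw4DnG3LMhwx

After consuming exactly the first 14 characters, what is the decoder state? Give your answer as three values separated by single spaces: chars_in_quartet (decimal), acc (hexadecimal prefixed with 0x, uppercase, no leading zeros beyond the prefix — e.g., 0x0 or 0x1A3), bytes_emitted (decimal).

After char 0 ('a'=26): chars_in_quartet=1 acc=0x1A bytes_emitted=0
After char 1 ('W'=22): chars_in_quartet=2 acc=0x696 bytes_emitted=0
After char 2 ('k'=36): chars_in_quartet=3 acc=0x1A5A4 bytes_emitted=0
After char 3 ('r'=43): chars_in_quartet=4 acc=0x69692B -> emit 69 69 2B, reset; bytes_emitted=3
After char 4 ('G'=6): chars_in_quartet=1 acc=0x6 bytes_emitted=3
After char 5 ('w'=48): chars_in_quartet=2 acc=0x1B0 bytes_emitted=3
After char 6 ('4'=56): chars_in_quartet=3 acc=0x6C38 bytes_emitted=3
After char 7 ('D'=3): chars_in_quartet=4 acc=0x1B0E03 -> emit 1B 0E 03, reset; bytes_emitted=6
After char 8 ('n'=39): chars_in_quartet=1 acc=0x27 bytes_emitted=6
After char 9 ('G'=6): chars_in_quartet=2 acc=0x9C6 bytes_emitted=6
After char 10 ('3'=55): chars_in_quartet=3 acc=0x271B7 bytes_emitted=6
After char 11 ('L'=11): chars_in_quartet=4 acc=0x9C6DCB -> emit 9C 6D CB, reset; bytes_emitted=9
After char 12 ('M'=12): chars_in_quartet=1 acc=0xC bytes_emitted=9
After char 13 ('h'=33): chars_in_quartet=2 acc=0x321 bytes_emitted=9

Answer: 2 0x321 9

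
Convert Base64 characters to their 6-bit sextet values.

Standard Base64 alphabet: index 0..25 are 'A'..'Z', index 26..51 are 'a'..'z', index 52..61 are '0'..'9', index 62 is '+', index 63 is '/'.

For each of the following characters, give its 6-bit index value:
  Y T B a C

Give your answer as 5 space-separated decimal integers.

Answer: 24 19 1 26 2

Derivation:
'Y': A..Z range, ord('Y') − ord('A') = 24
'T': A..Z range, ord('T') − ord('A') = 19
'B': A..Z range, ord('B') − ord('A') = 1
'a': a..z range, 26 + ord('a') − ord('a') = 26
'C': A..Z range, ord('C') − ord('A') = 2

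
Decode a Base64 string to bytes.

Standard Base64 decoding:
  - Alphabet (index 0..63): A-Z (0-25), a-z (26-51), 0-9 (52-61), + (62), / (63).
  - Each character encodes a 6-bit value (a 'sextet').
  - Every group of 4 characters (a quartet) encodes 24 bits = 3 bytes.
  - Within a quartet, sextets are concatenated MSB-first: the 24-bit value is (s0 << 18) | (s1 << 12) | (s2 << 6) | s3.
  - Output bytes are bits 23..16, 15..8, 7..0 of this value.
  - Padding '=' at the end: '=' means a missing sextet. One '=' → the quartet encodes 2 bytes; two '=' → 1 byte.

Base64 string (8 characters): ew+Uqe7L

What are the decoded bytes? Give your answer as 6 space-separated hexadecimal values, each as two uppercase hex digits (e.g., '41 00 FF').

Answer: 7B 0F 94 A9 EE CB

Derivation:
After char 0 ('e'=30): chars_in_quartet=1 acc=0x1E bytes_emitted=0
After char 1 ('w'=48): chars_in_quartet=2 acc=0x7B0 bytes_emitted=0
After char 2 ('+'=62): chars_in_quartet=3 acc=0x1EC3E bytes_emitted=0
After char 3 ('U'=20): chars_in_quartet=4 acc=0x7B0F94 -> emit 7B 0F 94, reset; bytes_emitted=3
After char 4 ('q'=42): chars_in_quartet=1 acc=0x2A bytes_emitted=3
After char 5 ('e'=30): chars_in_quartet=2 acc=0xA9E bytes_emitted=3
After char 6 ('7'=59): chars_in_quartet=3 acc=0x2A7BB bytes_emitted=3
After char 7 ('L'=11): chars_in_quartet=4 acc=0xA9EECB -> emit A9 EE CB, reset; bytes_emitted=6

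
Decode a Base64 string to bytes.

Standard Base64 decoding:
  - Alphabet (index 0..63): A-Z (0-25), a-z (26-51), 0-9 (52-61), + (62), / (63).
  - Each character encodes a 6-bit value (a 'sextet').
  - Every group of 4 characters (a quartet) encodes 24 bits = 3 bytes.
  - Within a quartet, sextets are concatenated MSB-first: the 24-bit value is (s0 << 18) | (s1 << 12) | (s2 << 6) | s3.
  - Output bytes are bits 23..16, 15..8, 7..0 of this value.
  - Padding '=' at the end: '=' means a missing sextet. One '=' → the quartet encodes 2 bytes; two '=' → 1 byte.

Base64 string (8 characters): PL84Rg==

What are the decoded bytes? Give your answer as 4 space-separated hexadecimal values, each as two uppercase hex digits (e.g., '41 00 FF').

After char 0 ('P'=15): chars_in_quartet=1 acc=0xF bytes_emitted=0
After char 1 ('L'=11): chars_in_quartet=2 acc=0x3CB bytes_emitted=0
After char 2 ('8'=60): chars_in_quartet=3 acc=0xF2FC bytes_emitted=0
After char 3 ('4'=56): chars_in_quartet=4 acc=0x3CBF38 -> emit 3C BF 38, reset; bytes_emitted=3
After char 4 ('R'=17): chars_in_quartet=1 acc=0x11 bytes_emitted=3
After char 5 ('g'=32): chars_in_quartet=2 acc=0x460 bytes_emitted=3
Padding '==': partial quartet acc=0x460 -> emit 46; bytes_emitted=4

Answer: 3C BF 38 46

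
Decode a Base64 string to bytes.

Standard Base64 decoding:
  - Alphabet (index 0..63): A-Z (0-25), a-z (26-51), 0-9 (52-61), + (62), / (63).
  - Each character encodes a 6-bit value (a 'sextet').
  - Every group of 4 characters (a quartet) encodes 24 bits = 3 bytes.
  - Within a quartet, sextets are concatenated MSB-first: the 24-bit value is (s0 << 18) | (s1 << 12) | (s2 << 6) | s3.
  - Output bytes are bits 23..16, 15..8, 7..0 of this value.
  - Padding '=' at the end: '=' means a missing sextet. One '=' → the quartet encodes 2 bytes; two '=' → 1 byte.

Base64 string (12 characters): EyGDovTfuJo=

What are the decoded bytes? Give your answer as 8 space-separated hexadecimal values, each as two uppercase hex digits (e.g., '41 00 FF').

Answer: 13 21 83 A2 F4 DF B8 9A

Derivation:
After char 0 ('E'=4): chars_in_quartet=1 acc=0x4 bytes_emitted=0
After char 1 ('y'=50): chars_in_quartet=2 acc=0x132 bytes_emitted=0
After char 2 ('G'=6): chars_in_quartet=3 acc=0x4C86 bytes_emitted=0
After char 3 ('D'=3): chars_in_quartet=4 acc=0x132183 -> emit 13 21 83, reset; bytes_emitted=3
After char 4 ('o'=40): chars_in_quartet=1 acc=0x28 bytes_emitted=3
After char 5 ('v'=47): chars_in_quartet=2 acc=0xA2F bytes_emitted=3
After char 6 ('T'=19): chars_in_quartet=3 acc=0x28BD3 bytes_emitted=3
After char 7 ('f'=31): chars_in_quartet=4 acc=0xA2F4DF -> emit A2 F4 DF, reset; bytes_emitted=6
After char 8 ('u'=46): chars_in_quartet=1 acc=0x2E bytes_emitted=6
After char 9 ('J'=9): chars_in_quartet=2 acc=0xB89 bytes_emitted=6
After char 10 ('o'=40): chars_in_quartet=3 acc=0x2E268 bytes_emitted=6
Padding '=': partial quartet acc=0x2E268 -> emit B8 9A; bytes_emitted=8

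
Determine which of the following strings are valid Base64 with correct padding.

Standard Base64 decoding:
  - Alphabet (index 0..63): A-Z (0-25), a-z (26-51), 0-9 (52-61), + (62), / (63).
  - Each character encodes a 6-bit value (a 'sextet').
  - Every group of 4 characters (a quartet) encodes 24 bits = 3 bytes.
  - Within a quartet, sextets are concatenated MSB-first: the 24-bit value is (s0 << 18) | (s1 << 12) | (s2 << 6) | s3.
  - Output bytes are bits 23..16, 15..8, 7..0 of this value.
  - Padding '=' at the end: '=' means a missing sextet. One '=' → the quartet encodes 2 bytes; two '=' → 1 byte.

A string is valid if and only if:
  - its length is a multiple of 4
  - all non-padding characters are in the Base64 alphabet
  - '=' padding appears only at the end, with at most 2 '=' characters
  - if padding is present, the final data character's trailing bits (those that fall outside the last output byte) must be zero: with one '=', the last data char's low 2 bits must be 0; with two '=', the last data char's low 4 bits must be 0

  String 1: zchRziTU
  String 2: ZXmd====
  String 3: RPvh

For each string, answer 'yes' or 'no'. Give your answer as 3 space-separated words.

Answer: yes no yes

Derivation:
String 1: 'zchRziTU' → valid
String 2: 'ZXmd====' → invalid (4 pad chars (max 2))
String 3: 'RPvh' → valid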